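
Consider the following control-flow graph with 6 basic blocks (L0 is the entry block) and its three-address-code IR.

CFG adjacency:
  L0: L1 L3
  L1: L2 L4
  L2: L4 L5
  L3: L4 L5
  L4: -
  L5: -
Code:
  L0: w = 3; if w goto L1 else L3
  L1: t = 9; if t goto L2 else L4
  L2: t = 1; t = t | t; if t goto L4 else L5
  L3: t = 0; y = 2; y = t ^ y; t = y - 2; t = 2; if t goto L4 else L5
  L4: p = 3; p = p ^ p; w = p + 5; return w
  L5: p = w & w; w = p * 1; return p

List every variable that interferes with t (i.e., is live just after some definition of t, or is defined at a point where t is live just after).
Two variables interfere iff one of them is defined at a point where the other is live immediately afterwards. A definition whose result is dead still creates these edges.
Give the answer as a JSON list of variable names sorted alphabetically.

Per-block:
  L0: def={w} ue=∅
  L1: def={t} ue=∅
  L2: def={t} ue=∅
  L3: def={t,y} ue=∅
  L4: def={p,w} ue=∅
  L5: def={p,w} ue={w}

Live sets:
  live L0: ∅→{w}
  live L1: {w}→{w}
  live L2: {w}→{w}
  live L3: {w}→{w}
  live L4: ∅→∅
  live L5: {w}→∅

Interference:
  p: {w}
  t: {w,y}
  w: {p,t,y}
  y: {t,w}

N(t) = ["w", "y"]

Answer: ["w", "y"]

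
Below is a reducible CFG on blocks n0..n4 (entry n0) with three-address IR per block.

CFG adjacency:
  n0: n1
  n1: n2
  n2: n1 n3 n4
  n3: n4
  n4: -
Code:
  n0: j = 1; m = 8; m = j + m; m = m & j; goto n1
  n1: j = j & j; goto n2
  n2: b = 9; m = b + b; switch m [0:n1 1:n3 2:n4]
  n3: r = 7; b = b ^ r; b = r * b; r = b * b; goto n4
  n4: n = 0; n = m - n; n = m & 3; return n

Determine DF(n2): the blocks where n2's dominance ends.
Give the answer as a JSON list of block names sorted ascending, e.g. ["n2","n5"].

idom tree: n1←n0 n2←n1 n3←n2 n4←n2
Dom at joins:
  n1: preds {n0,n2}: {n0} ∩ {n0,n1,n2} = {n0}; idom=n0
  n4: preds {n2,n3}: {n0,n1,n2} ∩ {n0,n1,n2,n3} = {n0,n1,n2}; idom=n2

Frontier:
  join n1 pred n0: · stop@n0
  join n1 pred n2: n2→n1 stop@n0
  join n4 pred n2: · stop@n2
  join n4 pred n3: n3 stop@n2
  n0 → ∅
  n1 → {n1}
  n2 → {n1}
  n3 → {n4}
  n4 → ∅

DF(n2) = ["n1"]

Answer: ["n1"]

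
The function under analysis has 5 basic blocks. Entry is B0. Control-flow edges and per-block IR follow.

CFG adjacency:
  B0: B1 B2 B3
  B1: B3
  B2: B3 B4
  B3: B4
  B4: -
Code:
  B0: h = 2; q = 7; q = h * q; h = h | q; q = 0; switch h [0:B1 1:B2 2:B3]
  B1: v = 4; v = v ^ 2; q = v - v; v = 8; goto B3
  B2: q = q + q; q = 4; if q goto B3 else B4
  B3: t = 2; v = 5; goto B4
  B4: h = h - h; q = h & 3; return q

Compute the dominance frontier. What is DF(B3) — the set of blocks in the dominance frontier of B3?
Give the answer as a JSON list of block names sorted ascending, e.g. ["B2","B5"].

idom tree: B1←B0 B2←B0 B3←B0 B4←B0
Join-block Dom:
  B3: preds {B0,B1,B2}: {B0} ∩ {B0,B1} ∩ {B0,B2} = {B0}; idom=B0
  B4: preds {B2,B3}: {B0,B2} ∩ {B0,B3} = {B0}; idom=B0

Frontier:
  B3←B0: walk · to B0
  B3←B1: walk B1 to B0
  B3←B2: walk B2 to B0
  B4←B2: walk B2 to B0
  B4←B3: walk B3 to B0
  B0 → ∅
  B1 → {B3}
  B2 → {B3,B4}
  B3 → {B4}
  B4 → ∅

DF(B3) = ["B4"]

Answer: ["B4"]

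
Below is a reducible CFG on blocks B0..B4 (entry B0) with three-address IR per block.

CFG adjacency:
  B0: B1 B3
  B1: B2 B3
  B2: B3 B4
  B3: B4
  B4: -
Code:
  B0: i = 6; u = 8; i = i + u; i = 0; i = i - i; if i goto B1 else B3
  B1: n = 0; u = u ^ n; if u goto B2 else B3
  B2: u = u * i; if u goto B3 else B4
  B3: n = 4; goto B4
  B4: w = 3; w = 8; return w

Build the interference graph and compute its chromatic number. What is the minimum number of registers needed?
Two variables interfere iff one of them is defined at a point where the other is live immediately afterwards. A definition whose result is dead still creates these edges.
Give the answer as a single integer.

Answer: 3

Working:
Per-block:
  B0: {i,u} / ∅
  B1: {n,u} / {u}
  B2: {u} / {i,u}
  B3: {n} / ∅
  B4: {w} / ∅

Liveness:
  live B0: ∅→{i,u}
  live B1: {i,u}→{i,u}
  live B2: {i,u}→∅
  live B3: ∅→∅
  live B4: ∅→∅

Interference:
  i↔{n,u}
  n↔{i,u}
  u↔{i,n}
  w↔∅

Colouring:
  clique {i,n,u} ⇒ need ≥ 3
  3-colouring: c0={i,w}  c1={n}  c2={u}
  χ = 3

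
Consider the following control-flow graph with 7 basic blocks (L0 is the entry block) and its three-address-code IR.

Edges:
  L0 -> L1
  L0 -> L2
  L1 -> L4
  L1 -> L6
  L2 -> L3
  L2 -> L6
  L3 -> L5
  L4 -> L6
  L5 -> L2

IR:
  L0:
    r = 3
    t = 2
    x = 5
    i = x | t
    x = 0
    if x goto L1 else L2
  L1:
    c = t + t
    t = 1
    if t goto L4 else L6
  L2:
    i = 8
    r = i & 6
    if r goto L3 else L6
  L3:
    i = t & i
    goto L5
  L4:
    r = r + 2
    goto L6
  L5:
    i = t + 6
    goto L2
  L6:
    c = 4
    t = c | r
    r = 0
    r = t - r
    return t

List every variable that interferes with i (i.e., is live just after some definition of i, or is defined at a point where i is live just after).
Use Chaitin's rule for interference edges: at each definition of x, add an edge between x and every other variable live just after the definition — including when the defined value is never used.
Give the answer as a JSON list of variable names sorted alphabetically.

Answer: ["r", "t"]

Derivation:
Per-block:
  L0: def={i,r,t,x} ue=∅
  L1: def={c,t} ue={t}
  L2: def={i,r} ue=∅
  L3: def={i} ue={i,t}
  L4: def={r} ue={r}
  L5: def={i} ue={t}
  L6: def={c,r,t} ue={r}

Live sets:
  L0: in=∅ out={r,t}
  L1: in={r,t} out={r}
  L2: in={t} out={i,r,t}
  L3: in={i,t} out={t}
  L4: in={r} out={r}
  L5: in={t} out={t}
  L6: in={r} out=∅

Interference:
  c — {r}
  i — {r,t}
  r — {c,i,t,x}
  t — {i,r,x}
  x — {r,t}

N(i) = ["r", "t"]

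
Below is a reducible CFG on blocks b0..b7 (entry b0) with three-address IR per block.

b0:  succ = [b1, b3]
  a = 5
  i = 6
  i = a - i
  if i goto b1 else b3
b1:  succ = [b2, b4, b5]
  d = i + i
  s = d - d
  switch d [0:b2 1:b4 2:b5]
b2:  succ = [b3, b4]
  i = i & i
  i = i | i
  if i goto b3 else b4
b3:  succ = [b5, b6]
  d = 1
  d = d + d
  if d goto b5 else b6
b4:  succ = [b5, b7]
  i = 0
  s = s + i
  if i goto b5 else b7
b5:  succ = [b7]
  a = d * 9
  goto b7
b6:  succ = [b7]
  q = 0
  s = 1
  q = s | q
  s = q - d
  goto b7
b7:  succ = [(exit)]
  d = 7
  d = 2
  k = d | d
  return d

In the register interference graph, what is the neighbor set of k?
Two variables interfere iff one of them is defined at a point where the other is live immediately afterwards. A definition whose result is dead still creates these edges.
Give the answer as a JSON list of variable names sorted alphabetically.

Per-block:
  b0: {a,i} / ∅
  b1: {d,s} / {i}
  b2: {i} / {i}
  b3: {d} / ∅
  b4: {i,s} / {s}
  b5: {a} / {d}
  b6: {q,s} / {d}
  b7: {d,k} / ∅

Backward fixpoint:
  b0 li=∅ lo={i}
  b1 li={i} lo={d,i,s}
  b2 li={d,i,s} lo={d,s}
  b3 li=∅ lo={d}
  b4 li={d,s} lo={d}
  b5 li={d} lo=∅
  b6 li={d} lo=∅
  b7 li=∅ lo=∅

Conflict graph:
  a↔{i}
  d↔{i,k,q,s}
  i↔{a,d,s}
  k↔{d}
  q↔{d,s}
  s↔{d,i,q}

N(k) = ["d"]

Answer: ["d"]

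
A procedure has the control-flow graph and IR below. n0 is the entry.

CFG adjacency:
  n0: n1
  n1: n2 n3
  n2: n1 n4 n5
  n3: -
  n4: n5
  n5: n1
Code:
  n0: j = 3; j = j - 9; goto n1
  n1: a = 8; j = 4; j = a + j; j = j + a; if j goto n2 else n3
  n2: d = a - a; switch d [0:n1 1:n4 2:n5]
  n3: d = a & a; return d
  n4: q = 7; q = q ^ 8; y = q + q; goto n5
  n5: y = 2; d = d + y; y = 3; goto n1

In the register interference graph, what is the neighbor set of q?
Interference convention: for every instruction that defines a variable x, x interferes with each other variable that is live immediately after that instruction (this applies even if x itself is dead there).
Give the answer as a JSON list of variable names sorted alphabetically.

Answer: ["d"]

Derivation:
def/use:
  n0 def {j} use ∅
  n1 def {a,j} use ∅
  n2 def {d} use {a}
  n3 def {d} use {a}
  n4 def {q,y} use ∅
  n5 def {d,y} use {d}

Backward fixpoint:
  n0: in=∅ out=∅
  n1: in=∅ out={a}
  n2: in={a} out={d}
  n3: in={a} out=∅
  n4: in={d} out={d}
  n5: in={d} out=∅

Interfere edges:
  a — {j}
  d — {q,y}
  j — {a}
  q — {d}
  y — {d}

N(q) = ["d"]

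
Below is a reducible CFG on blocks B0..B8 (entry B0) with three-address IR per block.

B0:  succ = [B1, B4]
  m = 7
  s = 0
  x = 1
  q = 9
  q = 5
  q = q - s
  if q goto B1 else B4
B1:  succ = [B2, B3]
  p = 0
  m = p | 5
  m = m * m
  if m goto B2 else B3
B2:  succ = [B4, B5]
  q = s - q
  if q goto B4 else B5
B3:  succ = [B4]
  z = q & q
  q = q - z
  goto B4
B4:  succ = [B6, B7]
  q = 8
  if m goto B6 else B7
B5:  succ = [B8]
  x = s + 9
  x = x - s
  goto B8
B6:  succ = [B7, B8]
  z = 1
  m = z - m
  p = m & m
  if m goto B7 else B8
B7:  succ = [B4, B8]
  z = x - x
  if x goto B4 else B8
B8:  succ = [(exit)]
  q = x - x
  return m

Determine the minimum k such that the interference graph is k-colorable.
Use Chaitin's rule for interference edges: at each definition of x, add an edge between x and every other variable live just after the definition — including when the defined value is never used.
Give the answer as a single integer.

Answer: 5

Derivation:
Block summaries:
  B0 def {m,q,s,x} use ∅
  B1 def {m,p} use ∅
  B2 def {q} use {q,s}
  B3 def {q,z} use {q}
  B4 def {q} use {m}
  B5 def {x} use {s}
  B6 def {m,p,z} use {m}
  B7 def {z} use {x}
  B8 def {q} use {m,x}

Live sets:
  live B0: ∅→{m,q,s,x}
  live B1: {q,s,x}→{m,q,s,x}
  live B2: {m,q,s,x}→{m,s,x}
  live B3: {m,q,x}→{m,x}
  live B4: {m,x}→{m,x}
  live B5: {m,s}→{m,x}
  live B6: {m,x}→{m,x}
  live B7: {m,x}→{m,x}
  live B8: {m,x}→∅

Conflict graph:
  m↔{p,q,s,x,z}
  p↔{m,q,s,x}
  q↔{m,p,s,x,z}
  s↔{m,p,q,x}
  x↔{m,p,q,s,z}
  z↔{m,q,x}

Colouring:
  {m,p,q,s,x} pairwise interfere (5-clique) ⇒ χ ≥ 5
  assign m→c0 p→c3 q→c1 s→c4 x→c2 z→c3 — no edge inside a register ⇒ χ ≤ 5
  χ = 5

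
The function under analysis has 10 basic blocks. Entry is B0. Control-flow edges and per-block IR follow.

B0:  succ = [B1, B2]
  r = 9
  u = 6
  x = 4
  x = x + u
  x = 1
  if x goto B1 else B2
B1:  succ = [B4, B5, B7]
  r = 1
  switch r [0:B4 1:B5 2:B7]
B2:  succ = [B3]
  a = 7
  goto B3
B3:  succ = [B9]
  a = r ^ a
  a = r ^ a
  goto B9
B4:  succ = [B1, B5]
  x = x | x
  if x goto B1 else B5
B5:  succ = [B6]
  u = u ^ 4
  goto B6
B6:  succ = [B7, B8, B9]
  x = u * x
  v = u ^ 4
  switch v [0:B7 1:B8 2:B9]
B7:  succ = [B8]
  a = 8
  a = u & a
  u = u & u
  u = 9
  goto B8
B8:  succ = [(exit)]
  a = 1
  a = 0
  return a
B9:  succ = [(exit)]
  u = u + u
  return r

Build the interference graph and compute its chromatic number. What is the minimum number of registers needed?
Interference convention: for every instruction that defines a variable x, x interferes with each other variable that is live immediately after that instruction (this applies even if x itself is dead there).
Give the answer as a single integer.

Answer: 3

Analysis:
def/use:
  B0 def {r,u,x} use ∅
  B1 def {r} use ∅
  B2 def {a} use ∅
  B3 def {a} use {a,r}
  B4 def {x} use {x}
  B5 def {u} use {u}
  B6 def {v,x} use {u,x}
  B7 def {a,u} use {u}
  B8 def {a} use ∅
  B9 def {u} use {r,u}

Backward fixpoint:
  live B0: ∅→{r,u,x}
  live B1: {u,x}→{r,u,x}
  live B2: {r,u}→{a,r,u}
  live B3: {a,r,u}→{r,u}
  live B4: {r,u,x}→{r,u,x}
  live B5: {r,u,x}→{r,u,x}
  live B6: {r,u,x}→{r,u}
  live B7: {u}→∅
  live B8: ∅→∅
  live B9: {r,u}→∅

Conflict graph:
  a — {r,u}
  r — {a,u,v,x}
  u — {a,r,v,x}
  v — {r,u}
  x — {r,u}

Chromatic number:
  clique {a,r,u} ⇒ need ≥ 3
  3-colouring: c0={r}  c1={u}  c2={a,v,x}
  χ = 3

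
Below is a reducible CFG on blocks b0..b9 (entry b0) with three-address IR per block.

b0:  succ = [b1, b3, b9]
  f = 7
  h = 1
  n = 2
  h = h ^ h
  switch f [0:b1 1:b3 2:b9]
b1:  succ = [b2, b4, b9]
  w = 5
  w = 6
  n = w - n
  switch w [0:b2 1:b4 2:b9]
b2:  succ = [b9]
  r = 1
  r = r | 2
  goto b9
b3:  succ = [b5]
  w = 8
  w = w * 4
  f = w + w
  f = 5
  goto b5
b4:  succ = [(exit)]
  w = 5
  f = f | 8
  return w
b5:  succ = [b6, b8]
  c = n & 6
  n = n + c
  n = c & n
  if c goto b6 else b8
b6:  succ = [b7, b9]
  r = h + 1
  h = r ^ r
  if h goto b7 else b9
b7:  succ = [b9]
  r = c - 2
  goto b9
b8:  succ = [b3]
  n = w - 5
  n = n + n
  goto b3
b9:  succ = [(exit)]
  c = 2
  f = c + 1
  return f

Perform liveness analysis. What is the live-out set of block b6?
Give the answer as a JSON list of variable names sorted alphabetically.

Answer: ["c"]

Analysis:
def/use:
  b0: {f,h,n} / ∅
  b1: {n,w} / {n}
  b2: {r} / ∅
  b3: {f,w} / ∅
  b4: {f,w} / {f}
  b5: {c,n} / {n}
  b6: {h,r} / {h}
  b7: {r} / {c}
  b8: {n} / {w}
  b9: {c,f} / ∅

Backward fixpoint:
  b0 li=∅ lo={f,h,n}
  b1 li={f,n} lo={f}
  b2 li=∅ lo=∅
  b3 li={h,n} lo={h,n,w}
  b4 li={f} lo=∅
  b5 li={h,n,w} lo={c,h,w}
  b6 li={c,h} lo={c}
  b7 li={c} lo=∅
  b8 li={h,w} lo={h,n}
  b9 li=∅ lo=∅

live-out(b6) = ["c"]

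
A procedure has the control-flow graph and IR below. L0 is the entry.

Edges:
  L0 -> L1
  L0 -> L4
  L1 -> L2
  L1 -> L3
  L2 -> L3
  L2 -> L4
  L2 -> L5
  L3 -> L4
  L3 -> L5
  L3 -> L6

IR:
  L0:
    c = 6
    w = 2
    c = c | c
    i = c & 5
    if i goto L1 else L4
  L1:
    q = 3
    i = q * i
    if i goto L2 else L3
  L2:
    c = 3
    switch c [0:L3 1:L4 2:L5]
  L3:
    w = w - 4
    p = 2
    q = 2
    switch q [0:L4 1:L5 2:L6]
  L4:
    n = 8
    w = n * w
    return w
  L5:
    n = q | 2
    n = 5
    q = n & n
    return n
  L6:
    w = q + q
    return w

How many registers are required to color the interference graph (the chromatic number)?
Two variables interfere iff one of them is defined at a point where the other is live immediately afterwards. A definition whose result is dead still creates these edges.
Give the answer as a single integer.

Answer: 3

Analysis:
def/use:
  L0 def {c,i,w} use ∅
  L1 def {i,q} use {i}
  L2 def {c} use ∅
  L3 def {p,q,w} use {w}
  L4 def {n,w} use {w}
  L5 def {n,q} use {q}
  L6 def {w} use {q}

Live sets:
  L0: in=∅ out={i,w}
  L1: in={i,w} out={q,w}
  L2: in={q,w} out={q,w}
  L3: in={w} out={q,w}
  L4: in={w} out=∅
  L5: in={q} out=∅
  L6: in={q} out=∅

Interfere edges:
  c↔{q,w}
  i↔{q,w}
  n↔{q,w}
  p↔{w}
  q↔{c,i,n,w}
  w↔{c,i,n,p,q}

Colouring:
  clique {c,q,w} ⇒ need ≥ 3
  3-colouring: c0={w}  c1={p,q}  c2={c,i,n}
  χ = 3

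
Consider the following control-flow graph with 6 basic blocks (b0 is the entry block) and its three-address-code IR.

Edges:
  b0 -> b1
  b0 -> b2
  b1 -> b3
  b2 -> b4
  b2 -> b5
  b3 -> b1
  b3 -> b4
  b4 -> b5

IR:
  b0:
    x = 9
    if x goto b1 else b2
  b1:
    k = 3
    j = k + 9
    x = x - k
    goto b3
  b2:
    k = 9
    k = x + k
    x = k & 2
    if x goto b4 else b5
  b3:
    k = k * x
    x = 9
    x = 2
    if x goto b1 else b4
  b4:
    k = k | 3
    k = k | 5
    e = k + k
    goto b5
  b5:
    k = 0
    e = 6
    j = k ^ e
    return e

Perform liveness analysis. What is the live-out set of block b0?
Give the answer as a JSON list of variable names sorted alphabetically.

def/use:
  b0: def={x} ue=∅
  b1: def={j,k,x} ue={x}
  b2: def={k,x} ue={x}
  b3: def={k,x} ue={k,x}
  b4: def={e,k} ue={k}
  b5: def={e,j,k} ue=∅

Live sets:
  b0: in=∅ out={x}
  b1: in={x} out={k,x}
  b2: in={x} out={k}
  b3: in={k,x} out={k,x}
  b4: in={k} out=∅
  b5: in=∅ out=∅

live-out(b0) = ["x"]

Answer: ["x"]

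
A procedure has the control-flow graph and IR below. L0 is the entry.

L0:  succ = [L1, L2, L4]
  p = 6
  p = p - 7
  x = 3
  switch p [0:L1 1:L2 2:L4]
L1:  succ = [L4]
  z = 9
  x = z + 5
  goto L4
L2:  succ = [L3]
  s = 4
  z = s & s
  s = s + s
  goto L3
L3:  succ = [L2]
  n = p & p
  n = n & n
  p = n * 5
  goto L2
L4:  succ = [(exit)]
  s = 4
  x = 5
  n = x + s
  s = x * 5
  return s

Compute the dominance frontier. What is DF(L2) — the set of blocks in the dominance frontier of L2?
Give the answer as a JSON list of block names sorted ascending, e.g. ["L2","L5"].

Answer: ["L2"]

Derivation:
idom tree: L1←L0 L2←L0 L3←L2 L4←L0
Dom∩ at merges:
  L2: preds {L0,L3}: {L0} ∩ {L0,L2,L3} = {L0}; idom=L0
  L4: preds {L0,L1}: {L0} ∩ {L0,L1} = {L0}; idom=L0

DF derivation:
  L2←L0: walk · to L0
  L2←L3: walk L3→L2 to L0
  L4←L0: walk · to L0
  L4←L1: walk L1 to L0
  L0: DF=∅
  L1: DF={L4}
  L2: DF={L2}
  L3: DF={L2}
  L4: DF=∅

DF(L2) = ["L2"]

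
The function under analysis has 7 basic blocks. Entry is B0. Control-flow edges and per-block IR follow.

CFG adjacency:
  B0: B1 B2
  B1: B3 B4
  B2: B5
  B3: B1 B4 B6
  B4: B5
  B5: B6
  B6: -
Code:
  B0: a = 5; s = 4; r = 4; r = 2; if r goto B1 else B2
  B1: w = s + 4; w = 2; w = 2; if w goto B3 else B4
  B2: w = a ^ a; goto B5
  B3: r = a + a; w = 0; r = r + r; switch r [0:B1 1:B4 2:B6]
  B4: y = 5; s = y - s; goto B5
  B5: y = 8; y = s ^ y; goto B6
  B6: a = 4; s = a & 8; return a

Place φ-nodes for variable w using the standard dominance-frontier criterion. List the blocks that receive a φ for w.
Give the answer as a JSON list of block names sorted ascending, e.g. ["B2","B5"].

Answer: ["B1", "B4", "B5", "B6"]

Analysis:
idom tree: B1←B0 B2←B0 B3←B1 B4←B1 B5←B0 B6←B0
Dom at joins:
  B1: preds {B0,B3}: {B0} ∩ {B0,B1,B3} = {B0}; idom=B0
  B4: preds {B1,B3}: {B0,B1} ∩ {B0,B1,B3} = {B0,B1}; idom=B1
  B5: preds {B2,B4}: {B0,B2} ∩ {B0,B1,B4} = {B0}; idom=B0
  B6: preds {B3,B5}: {B0,B1,B3} ∩ {B0,B5} = {B0}; idom=B0

DF walk-up:
  join B1 pred B0: · stop@B0
  join B1 pred B3: B3→B1 stop@B0
  join B4 pred B1: · stop@B1
  join B4 pred B3: B3 stop@B1
  join B5 pred B2: B2 stop@B0
  join B5 pred B4: B4→B1 stop@B0
  join B6 pred B3: B3→B1 stop@B0
  join B6 pred B5: B5 stop@B0
  DF(B0)=∅
  DF(B1)={B1,B5,B6}
  DF(B2)={B5}
  DF(B3)={B1,B4,B6}
  DF(B4)={B5}
  DF(B5)={B6}
  DF(B6)=∅

φ for w: defs {B1,B2,B3}
  DF⁺ = {B1,B4,B5,B6}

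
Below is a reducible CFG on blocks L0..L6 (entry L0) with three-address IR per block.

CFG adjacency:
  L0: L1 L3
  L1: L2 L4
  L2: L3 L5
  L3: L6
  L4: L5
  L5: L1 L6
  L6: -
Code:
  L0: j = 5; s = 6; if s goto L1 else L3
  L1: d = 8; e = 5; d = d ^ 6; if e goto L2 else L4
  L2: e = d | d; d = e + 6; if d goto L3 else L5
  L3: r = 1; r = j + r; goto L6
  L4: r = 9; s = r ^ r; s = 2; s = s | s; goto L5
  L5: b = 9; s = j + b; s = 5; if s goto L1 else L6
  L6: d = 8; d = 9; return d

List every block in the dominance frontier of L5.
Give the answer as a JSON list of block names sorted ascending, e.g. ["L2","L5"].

Answer: ["L1", "L6"]

Analysis:
idom tree: L1←L0 L2←L1 L3←L0 L4←L1 L5←L1 L6←L0
Dom at joins:
  L1: preds {L0,L5}: {L0} ∩ {L0,L1,L5} = {L0}; idom=L0
  L3: preds {L0,L2}: {L0} ∩ {L0,L1,L2} = {L0}; idom=L0
  L5: preds {L2,L4}: {L0,L1,L2} ∩ {L0,L1,L4} = {L0,L1}; idom=L1
  L6: preds {L3,L5}: {L0,L3} ∩ {L0,L1,L5} = {L0}; idom=L0

DF walk-up:
  L1←L0: walk · to L0
  L1←L5: walk L5→L1 to L0
  L3←L0: walk · to L0
  L3←L2: walk L2→L1 to L0
  L5←L2: walk L2 to L1
  L5←L4: walk L4 to L1
  L6←L3: walk L3 to L0
  L6←L5: walk L5→L1 to L0
  L0: DF=∅
  L1: DF={L1,L3,L6}
  L2: DF={L3,L5}
  L3: DF={L6}
  L4: DF={L5}
  L5: DF={L1,L6}
  L6: DF=∅

DF(L5) = ["L1", "L6"]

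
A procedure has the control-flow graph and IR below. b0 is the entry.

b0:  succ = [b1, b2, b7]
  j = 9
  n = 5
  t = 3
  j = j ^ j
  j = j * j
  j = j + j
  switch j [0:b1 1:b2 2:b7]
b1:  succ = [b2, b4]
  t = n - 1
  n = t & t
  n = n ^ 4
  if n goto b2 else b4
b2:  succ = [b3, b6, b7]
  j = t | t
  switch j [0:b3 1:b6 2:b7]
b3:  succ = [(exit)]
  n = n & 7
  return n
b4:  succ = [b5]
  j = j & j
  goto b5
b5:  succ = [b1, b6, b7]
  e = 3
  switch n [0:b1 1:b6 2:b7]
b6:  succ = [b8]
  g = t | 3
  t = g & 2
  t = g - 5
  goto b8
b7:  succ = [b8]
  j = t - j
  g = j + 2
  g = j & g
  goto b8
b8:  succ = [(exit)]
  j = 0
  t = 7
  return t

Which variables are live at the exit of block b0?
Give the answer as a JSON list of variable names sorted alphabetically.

def/use:
  b0: def={j,n,t} ue=∅
  b1: def={n,t} ue={n}
  b2: def={j} ue={t}
  b3: def={n} ue={n}
  b4: def={j} ue={j}
  b5: def={e} ue={n}
  b6: def={g,t} ue={t}
  b7: def={g,j} ue={j,t}
  b8: def={j,t} ue=∅

Backward fixpoint:
  b0 li=∅ lo={j,n,t}
  b1 li={j,n} lo={j,n,t}
  b2 li={n,t} lo={j,n,t}
  b3 li={n} lo=∅
  b4 li={j,n,t} lo={j,n,t}
  b5 li={j,n,t} lo={j,n,t}
  b6 li={t} lo=∅
  b7 li={j,t} lo=∅
  b8 li=∅ lo=∅

live-out(b0) = ["j", "n", "t"]

Answer: ["j", "n", "t"]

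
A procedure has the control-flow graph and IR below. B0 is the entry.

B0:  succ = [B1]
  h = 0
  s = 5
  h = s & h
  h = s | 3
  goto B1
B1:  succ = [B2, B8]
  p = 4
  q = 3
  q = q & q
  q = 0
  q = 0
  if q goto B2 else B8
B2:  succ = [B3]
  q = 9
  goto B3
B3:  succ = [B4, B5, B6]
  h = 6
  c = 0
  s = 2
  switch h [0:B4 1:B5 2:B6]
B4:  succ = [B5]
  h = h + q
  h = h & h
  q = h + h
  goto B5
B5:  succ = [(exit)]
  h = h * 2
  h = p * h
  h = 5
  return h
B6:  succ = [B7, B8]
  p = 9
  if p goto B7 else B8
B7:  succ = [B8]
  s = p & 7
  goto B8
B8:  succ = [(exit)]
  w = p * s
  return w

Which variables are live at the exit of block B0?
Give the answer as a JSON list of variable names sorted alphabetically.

Block summaries:
  B0 def {h,s} use ∅
  B1 def {p,q} use ∅
  B2 def {q} use ∅
  B3 def {c,h,s} use ∅
  B4 def {h,q} use {h,q}
  B5 def {h} use {h,p}
  B6 def {p} use ∅
  B7 def {s} use {p}
  B8 def {w} use {p,s}

Live sets:
  live B0: ∅→{s}
  live B1: {s}→{p,s}
  live B2: {p}→{p,q}
  live B3: {p,q}→{h,p,q,s}
  live B4: {h,p,q}→{h,p}
  live B5: {h,p}→∅
  live B6: {s}→{p,s}
  live B7: {p}→{p,s}
  live B8: {p,s}→∅

live-out(B0) = ["s"]

Answer: ["s"]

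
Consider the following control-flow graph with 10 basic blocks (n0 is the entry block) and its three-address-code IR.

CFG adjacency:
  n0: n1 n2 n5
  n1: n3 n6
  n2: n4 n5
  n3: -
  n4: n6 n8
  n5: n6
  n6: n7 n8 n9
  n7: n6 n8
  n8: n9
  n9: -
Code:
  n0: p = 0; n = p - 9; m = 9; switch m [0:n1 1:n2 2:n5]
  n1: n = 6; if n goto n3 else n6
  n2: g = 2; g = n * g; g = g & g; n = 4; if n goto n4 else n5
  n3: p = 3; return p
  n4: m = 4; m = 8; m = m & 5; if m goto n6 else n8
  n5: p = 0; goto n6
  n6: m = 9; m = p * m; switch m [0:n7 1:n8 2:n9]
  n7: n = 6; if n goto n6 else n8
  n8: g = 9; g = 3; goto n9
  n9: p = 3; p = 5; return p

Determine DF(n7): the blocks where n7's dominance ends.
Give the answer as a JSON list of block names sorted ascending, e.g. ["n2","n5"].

idom tree: n1←n0 n2←n0 n3←n1 n4←n2 n5←n0 n6←n0 n7←n6 n8←n0 n9←n0
Dom∩ at merges:
  n5: preds {n0,n2}: {n0} ∩ {n0,n2} = {n0}; idom=n0
  n6: preds {n1,n4,n5,n7}: {n0,n1} ∩ {n0,n2,n4} ∩ {n0,n5} ∩ {n0,n6,n7} = {n0}; idom=n0
  n8: preds {n4,n6,n7}: {n0,n2,n4} ∩ {n0,n6} ∩ {n0,n6,n7} = {n0}; idom=n0
  n9: preds {n6,n8}: {n0,n6} ∩ {n0,n8} = {n0}; idom=n0

Frontier:
  n5←n0: walk · to n0
  n5←n2: walk n2 to n0
  n6←n1: walk n1 to n0
  n6←n4: walk n4→n2 to n0
  n6←n5: walk n5 to n0
  n6←n7: walk n7→n6 to n0
  n8←n4: walk n4→n2 to n0
  n8←n6: walk n6 to n0
  n8←n7: walk n7→n6 to n0
  n9←n6: walk n6 to n0
  n9←n8: walk n8 to n0
  n0: DF=∅
  n1: DF={n6}
  n2: DF={n5,n6,n8}
  n3: DF=∅
  n4: DF={n6,n8}
  n5: DF={n6}
  n6: DF={n6,n8,n9}
  n7: DF={n6,n8}
  n8: DF={n9}
  n9: DF=∅

DF(n7) = ["n6", "n8"]

Answer: ["n6", "n8"]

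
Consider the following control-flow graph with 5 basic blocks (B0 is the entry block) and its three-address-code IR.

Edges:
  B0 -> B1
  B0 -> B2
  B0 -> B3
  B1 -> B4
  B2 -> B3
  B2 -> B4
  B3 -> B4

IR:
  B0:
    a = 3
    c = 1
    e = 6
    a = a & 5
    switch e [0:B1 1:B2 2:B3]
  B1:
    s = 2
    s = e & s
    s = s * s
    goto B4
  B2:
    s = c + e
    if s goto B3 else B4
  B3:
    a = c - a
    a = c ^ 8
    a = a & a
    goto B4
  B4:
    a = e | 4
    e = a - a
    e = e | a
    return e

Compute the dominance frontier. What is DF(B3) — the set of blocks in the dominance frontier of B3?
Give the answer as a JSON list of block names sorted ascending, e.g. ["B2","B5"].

idom tree: B1←B0 B2←B0 B3←B0 B4←B0
Dom∩ at merges:
  B3: preds {B0,B2}: {B0} ∩ {B0,B2} = {B0}; idom=B0
  B4: preds {B1,B2,B3}: {B0,B1} ∩ {B0,B2} ∩ {B0,B3} = {B0}; idom=B0

DF walk-up:
  B3←B0: walk · to B0
  B3←B2: walk B2 to B0
  B4←B1: walk B1 to B0
  B4←B2: walk B2 to B0
  B4←B3: walk B3 to B0
  B0 → ∅
  B1 → {B4}
  B2 → {B3,B4}
  B3 → {B4}
  B4 → ∅

DF(B3) = ["B4"]

Answer: ["B4"]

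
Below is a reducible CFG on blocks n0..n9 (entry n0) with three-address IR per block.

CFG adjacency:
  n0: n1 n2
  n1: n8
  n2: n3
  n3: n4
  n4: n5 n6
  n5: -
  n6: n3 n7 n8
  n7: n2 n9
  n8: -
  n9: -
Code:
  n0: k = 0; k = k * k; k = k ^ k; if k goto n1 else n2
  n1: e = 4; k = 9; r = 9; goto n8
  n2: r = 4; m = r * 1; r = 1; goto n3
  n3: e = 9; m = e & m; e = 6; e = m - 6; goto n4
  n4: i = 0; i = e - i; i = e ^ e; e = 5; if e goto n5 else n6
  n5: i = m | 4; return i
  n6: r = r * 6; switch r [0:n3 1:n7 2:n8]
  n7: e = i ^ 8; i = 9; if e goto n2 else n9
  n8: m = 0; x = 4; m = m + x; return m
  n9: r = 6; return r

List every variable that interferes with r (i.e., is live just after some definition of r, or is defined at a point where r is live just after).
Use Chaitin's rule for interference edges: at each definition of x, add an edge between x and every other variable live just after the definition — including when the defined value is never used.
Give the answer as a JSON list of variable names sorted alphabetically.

def/use:
  n0: {k} / ∅
  n1: {e,k,r} / ∅
  n2: {m,r} / ∅
  n3: {e,m} / {m}
  n4: {e,i} / {e}
  n5: {i} / {m}
  n6: {r} / {r}
  n7: {e,i} / {i}
  n8: {m,x} / ∅
  n9: {r} / ∅

Backward fixpoint:
  n0: in=∅ out=∅
  n1: in=∅ out=∅
  n2: in=∅ out={m,r}
  n3: in={m,r} out={e,m,r}
  n4: in={e,m,r} out={i,m,r}
  n5: in={m} out=∅
  n6: in={i,m,r} out={i,m,r}
  n7: in={i} out=∅
  n8: in=∅ out=∅
  n9: in=∅ out=∅

Interfere edges:
  e↔{i,m,r}
  i↔{e,m,r}
  k↔∅
  m↔{e,i,r,x}
  r↔{e,i,m}
  x↔{m}

N(r) = ["e", "i", "m"]

Answer: ["e", "i", "m"]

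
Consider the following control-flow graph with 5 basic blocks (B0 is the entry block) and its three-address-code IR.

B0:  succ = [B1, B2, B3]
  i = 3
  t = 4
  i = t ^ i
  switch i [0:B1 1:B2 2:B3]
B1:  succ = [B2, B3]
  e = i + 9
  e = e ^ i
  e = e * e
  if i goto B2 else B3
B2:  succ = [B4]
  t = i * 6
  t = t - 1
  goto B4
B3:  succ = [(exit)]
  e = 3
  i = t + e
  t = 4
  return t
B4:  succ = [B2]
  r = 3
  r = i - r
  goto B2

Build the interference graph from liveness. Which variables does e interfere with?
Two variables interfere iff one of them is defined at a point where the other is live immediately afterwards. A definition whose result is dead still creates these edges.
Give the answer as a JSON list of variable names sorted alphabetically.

Answer: ["i", "t"]

Derivation:
def/use:
  B0: {i,t} / ∅
  B1: {e} / {i}
  B2: {t} / {i}
  B3: {e,i,t} / {t}
  B4: {r} / {i}

Liveness:
  B0 li=∅ lo={i,t}
  B1 li={i,t} lo={i,t}
  B2 li={i} lo={i}
  B3 li={t} lo=∅
  B4 li={i} lo={i}

Interfere edges:
  e — {i,t}
  i — {e,r,t}
  r — {i}
  t — {e,i}

N(e) = ["i", "t"]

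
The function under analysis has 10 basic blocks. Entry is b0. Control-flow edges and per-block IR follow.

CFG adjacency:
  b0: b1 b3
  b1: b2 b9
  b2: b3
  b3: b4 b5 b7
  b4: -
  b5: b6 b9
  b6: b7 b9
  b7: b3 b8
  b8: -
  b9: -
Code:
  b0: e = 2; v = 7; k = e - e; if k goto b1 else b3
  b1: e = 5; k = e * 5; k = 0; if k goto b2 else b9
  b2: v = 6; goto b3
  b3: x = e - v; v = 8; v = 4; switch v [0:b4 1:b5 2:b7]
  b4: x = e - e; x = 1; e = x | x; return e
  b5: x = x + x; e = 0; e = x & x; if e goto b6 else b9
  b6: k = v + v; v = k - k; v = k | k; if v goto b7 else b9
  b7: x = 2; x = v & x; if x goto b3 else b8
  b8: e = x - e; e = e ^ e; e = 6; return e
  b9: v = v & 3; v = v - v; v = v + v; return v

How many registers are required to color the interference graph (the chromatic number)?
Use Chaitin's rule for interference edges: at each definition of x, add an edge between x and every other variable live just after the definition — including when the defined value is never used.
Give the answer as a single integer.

Answer: 3

Derivation:
def/use:
  b0: {e,k,v} / ∅
  b1: {e,k} / ∅
  b2: {v} / ∅
  b3: {v,x} / {e,v}
  b4: {e,x} / {e}
  b5: {e,x} / {x}
  b6: {k,v} / {v}
  b7: {x} / {v}
  b8: {e} / {e,x}
  b9: {v} / {v}

Live sets:
  b0: in=∅ out={e,v}
  b1: in={v} out={e,v}
  b2: in={e} out={e,v}
  b3: in={e,v} out={e,v,x}
  b4: in={e} out=∅
  b5: in={v,x} out={e,v}
  b6: in={e,v} out={e,v}
  b7: in={e,v} out={e,v,x}
  b8: in={e,x} out=∅
  b9: in={v} out=∅

Interfere edges:
  e↔{k,v,x}
  k↔{e,v}
  v↔{e,k,x}
  x↔{e,v}

Chromatic number:
  {e,k,v} pairwise interfere (3-clique) ⇒ χ ≥ 3
  3-colouring: c0={e}  c1={v}  c2={k,x}
  χ = 3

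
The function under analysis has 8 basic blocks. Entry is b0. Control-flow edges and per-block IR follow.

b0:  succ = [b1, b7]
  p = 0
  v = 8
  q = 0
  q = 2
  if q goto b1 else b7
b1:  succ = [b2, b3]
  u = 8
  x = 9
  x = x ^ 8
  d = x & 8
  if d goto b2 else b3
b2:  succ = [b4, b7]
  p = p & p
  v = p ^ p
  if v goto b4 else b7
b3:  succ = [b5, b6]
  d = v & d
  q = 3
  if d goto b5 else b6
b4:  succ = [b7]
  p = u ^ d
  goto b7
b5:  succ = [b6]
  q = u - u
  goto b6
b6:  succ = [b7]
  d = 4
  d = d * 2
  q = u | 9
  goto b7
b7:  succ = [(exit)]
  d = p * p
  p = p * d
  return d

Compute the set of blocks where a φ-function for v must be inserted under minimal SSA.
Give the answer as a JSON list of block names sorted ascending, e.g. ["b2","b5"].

Answer: ["b7"]

Analysis:
idom tree: b1←b0 b2←b1 b3←b1 b4←b2 b5←b3 b6←b3 b7←b0
Join-block Dom:
  b6: preds {b3,b5}: {b0,b1,b3} ∩ {b0,b1,b3,b5} = {b0,b1,b3}; idom=b3
  b7: preds {b0,b2,b4,b6}: {b0} ∩ {b0,b1,b2} ∩ {b0,b1,b2,b4} ∩ {b0,b1,b3,b6} = {b0}; idom=b0

Frontier:
  b6←b3: walk · to b3
  b6←b5: walk b5 to b3
  b7←b0: walk · to b0
  b7←b2: walk b2→b1 to b0
  b7←b4: walk b4→b2→b1 to b0
  b7←b6: walk b6→b3→b1 to b0
  DF(b0)=∅
  DF(b1)={b7}
  DF(b2)={b7}
  DF(b3)={b7}
  DF(b4)={b7}
  DF(b5)={b6}
  DF(b6)={b7}
  DF(b7)=∅

φ for v: defs {b0,b2}
  DF⁺ = {b7}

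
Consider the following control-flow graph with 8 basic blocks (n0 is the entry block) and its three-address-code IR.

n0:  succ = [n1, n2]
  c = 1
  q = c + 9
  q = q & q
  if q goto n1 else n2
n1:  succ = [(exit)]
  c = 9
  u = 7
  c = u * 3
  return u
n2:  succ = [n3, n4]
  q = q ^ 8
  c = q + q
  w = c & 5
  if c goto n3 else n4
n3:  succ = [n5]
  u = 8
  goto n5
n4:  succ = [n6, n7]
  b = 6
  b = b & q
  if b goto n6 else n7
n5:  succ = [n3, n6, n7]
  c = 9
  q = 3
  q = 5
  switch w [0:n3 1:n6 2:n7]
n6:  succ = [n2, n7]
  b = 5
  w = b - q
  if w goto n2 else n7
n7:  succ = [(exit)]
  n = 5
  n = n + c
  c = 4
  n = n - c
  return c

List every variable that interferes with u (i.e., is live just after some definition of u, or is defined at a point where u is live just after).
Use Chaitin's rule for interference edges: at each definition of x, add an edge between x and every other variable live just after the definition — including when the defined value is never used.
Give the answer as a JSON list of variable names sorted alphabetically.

Answer: ["c", "w"]

Derivation:
def/use:
  n0: {c,q} / ∅
  n1: {c,u} / ∅
  n2: {c,q,w} / {q}
  n3: {u} / ∅
  n4: {b} / {q}
  n5: {c,q} / {w}
  n6: {b,w} / {q}
  n7: {c,n} / {c}

Backward fixpoint:
  live n0: ∅→{q}
  live n1: ∅→∅
  live n2: {q}→{c,q,w}
  live n3: {w}→{w}
  live n4: {c,q}→{c,q}
  live n5: {w}→{c,q,w}
  live n6: {c,q}→{c,q}
  live n7: {c}→∅

Conflict graph:
  b↔{c,q}
  c↔{b,n,q,u,w}
  n↔{c}
  q↔{b,c,w}
  u↔{c,w}
  w↔{c,q,u}

N(u) = ["c", "w"]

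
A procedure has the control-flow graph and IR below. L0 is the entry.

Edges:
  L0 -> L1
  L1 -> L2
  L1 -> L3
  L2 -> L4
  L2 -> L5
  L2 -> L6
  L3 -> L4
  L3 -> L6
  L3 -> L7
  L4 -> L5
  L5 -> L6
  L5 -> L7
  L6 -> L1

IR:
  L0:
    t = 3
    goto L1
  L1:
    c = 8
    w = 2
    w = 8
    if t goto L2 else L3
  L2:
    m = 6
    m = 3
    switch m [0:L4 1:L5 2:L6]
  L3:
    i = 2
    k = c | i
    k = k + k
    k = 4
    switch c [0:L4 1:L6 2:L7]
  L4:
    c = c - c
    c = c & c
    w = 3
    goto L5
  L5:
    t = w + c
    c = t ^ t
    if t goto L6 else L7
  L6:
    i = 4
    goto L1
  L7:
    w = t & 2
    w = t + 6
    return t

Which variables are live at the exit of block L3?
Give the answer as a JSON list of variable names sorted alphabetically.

Per-block:
  L0: {t} / ∅
  L1: {c,w} / {t}
  L2: {m} / ∅
  L3: {i,k} / {c}
  L4: {c,w} / {c}
  L5: {c,t} / {c,w}
  L6: {i} / ∅
  L7: {w} / {t}

Backward fixpoint:
  L0: in=∅ out={t}
  L1: in={t} out={c,t,w}
  L2: in={c,t,w} out={c,t,w}
  L3: in={c,t} out={c,t}
  L4: in={c} out={c,w}
  L5: in={c,w} out={t}
  L6: in={t} out={t}
  L7: in={t} out=∅

live-out(L3) = ["c", "t"]

Answer: ["c", "t"]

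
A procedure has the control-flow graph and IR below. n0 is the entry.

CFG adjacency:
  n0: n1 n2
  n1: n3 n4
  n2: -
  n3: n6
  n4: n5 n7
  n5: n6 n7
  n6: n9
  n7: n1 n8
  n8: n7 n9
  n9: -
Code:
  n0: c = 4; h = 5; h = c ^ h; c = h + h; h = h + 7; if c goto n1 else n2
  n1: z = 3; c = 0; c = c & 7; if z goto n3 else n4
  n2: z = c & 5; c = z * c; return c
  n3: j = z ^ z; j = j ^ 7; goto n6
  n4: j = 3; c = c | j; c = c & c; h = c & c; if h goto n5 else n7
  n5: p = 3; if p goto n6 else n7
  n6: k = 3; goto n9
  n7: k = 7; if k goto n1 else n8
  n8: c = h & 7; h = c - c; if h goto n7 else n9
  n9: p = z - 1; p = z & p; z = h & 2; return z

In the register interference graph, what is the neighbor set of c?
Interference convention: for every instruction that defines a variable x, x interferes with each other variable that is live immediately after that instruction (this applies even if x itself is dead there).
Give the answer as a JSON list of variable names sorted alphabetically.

def/use:
  n0: def={c,h} ue=∅
  n1: def={c,z} ue=∅
  n2: def={c,z} ue={c}
  n3: def={j} ue={z}
  n4: def={c,h,j} ue={c}
  n5: def={p} ue=∅
  n6: def={k} ue=∅
  n7: def={k} ue=∅
  n8: def={c,h} ue={h}
  n9: def={p,z} ue={h,z}

Live sets:
  n0: in=∅ out={c,h}
  n1: in={h} out={c,h,z}
  n2: in={c} out=∅
  n3: in={h,z} out={h,z}
  n4: in={c,z} out={h,z}
  n5: in={h,z} out={h,z}
  n6: in={h,z} out={h,z}
  n7: in={h,z} out={h,z}
  n8: in={h,z} out={h,z}
  n9: in={h,z} out=∅

Interference:
  c: {h,j,z}
  h: {c,j,k,p,z}
  j: {c,h,z}
  k: {h,z}
  p: {h,z}
  z: {c,h,j,k,p}

N(c) = ["h", "j", "z"]

Answer: ["h", "j", "z"]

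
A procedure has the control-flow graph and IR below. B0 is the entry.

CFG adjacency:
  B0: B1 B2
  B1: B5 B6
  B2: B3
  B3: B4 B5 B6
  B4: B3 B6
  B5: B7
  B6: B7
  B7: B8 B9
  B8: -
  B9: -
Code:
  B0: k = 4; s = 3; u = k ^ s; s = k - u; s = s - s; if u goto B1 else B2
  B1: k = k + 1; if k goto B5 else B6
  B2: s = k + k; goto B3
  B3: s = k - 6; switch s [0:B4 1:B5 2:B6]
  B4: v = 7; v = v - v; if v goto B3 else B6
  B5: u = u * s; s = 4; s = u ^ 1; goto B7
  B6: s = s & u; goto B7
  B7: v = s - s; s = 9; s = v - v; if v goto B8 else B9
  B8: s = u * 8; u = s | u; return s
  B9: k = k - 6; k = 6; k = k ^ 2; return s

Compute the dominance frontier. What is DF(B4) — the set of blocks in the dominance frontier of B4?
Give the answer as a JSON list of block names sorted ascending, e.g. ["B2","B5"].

Answer: ["B3", "B6"]

Derivation:
idom tree: B1←B0 B2←B0 B3←B2 B4←B3 B5←B0 B6←B0 B7←B0 B8←B7 B9←B7
Dom at joins:
  B3: preds {B2,B4}: {B0,B2} ∩ {B0,B2,B3,B4} = {B0,B2}; idom=B2
  B5: preds {B1,B3}: {B0,B1} ∩ {B0,B2,B3} = {B0}; idom=B0
  B6: preds {B1,B3,B4}: {B0,B1} ∩ {B0,B2,B3} ∩ {B0,B2,B3,B4} = {B0}; idom=B0
  B7: preds {B5,B6}: {B0,B5} ∩ {B0,B6} = {B0}; idom=B0

DF walk-up:
  join B3 pred B2: · stop@B2
  join B3 pred B4: B4→B3 stop@B2
  join B5 pred B1: B1 stop@B0
  join B5 pred B3: B3→B2 stop@B0
  join B6 pred B1: B1 stop@B0
  join B6 pred B3: B3→B2 stop@B0
  join B6 pred B4: B4→B3→B2 stop@B0
  join B7 pred B5: B5 stop@B0
  join B7 pred B6: B6 stop@B0
  DF(B0)=∅
  DF(B1)={B5,B6}
  DF(B2)={B5,B6}
  DF(B3)={B3,B5,B6}
  DF(B4)={B3,B6}
  DF(B5)={B7}
  DF(B6)={B7}
  DF(B7)=∅
  DF(B8)=∅
  DF(B9)=∅

DF(B4) = ["B3", "B6"]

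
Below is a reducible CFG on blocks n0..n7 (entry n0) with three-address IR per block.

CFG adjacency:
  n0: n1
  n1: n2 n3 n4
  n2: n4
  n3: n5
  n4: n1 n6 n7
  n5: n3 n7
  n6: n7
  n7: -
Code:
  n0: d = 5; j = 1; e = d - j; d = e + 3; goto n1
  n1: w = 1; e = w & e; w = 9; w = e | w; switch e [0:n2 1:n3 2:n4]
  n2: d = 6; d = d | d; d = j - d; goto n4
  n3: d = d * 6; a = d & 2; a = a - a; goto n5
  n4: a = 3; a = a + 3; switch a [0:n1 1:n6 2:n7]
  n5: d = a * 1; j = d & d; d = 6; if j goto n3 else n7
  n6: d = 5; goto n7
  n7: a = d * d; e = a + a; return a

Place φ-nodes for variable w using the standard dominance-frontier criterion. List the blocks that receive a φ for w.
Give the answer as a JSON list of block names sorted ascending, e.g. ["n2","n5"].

Answer: ["n1"]

Working:
idom tree: n1←n0 n2←n1 n3←n1 n4←n1 n5←n3 n6←n4 n7←n1
Join-block Dom:
  n1: preds {n0,n4}: {n0} ∩ {n0,n1,n4} = {n0}; idom=n0
  n3: preds {n1,n5}: {n0,n1} ∩ {n0,n1,n3,n5} = {n0,n1}; idom=n1
  n4: preds {n1,n2}: {n0,n1} ∩ {n0,n1,n2} = {n0,n1}; idom=n1
  n7: preds {n4,n5,n6}: {n0,n1,n4} ∩ {n0,n1,n3,n5} ∩ {n0,n1,n4,n6} = {n0,n1}; idom=n1

DF walk-up:
  n1←n0: walk · to n0
  n1←n4: walk n4→n1 to n0
  n3←n1: walk · to n1
  n3←n5: walk n5→n3 to n1
  n4←n1: walk · to n1
  n4←n2: walk n2 to n1
  n7←n4: walk n4 to n1
  n7←n5: walk n5→n3 to n1
  n7←n6: walk n6→n4 to n1
  n0 → ∅
  n1 → {n1}
  n2 → {n4}
  n3 → {n3,n7}
  n4 → {n1,n7}
  n5 → {n3,n7}
  n6 → {n7}
  n7 → ∅

φ for w: defs {n1}
  DF⁺ = {n1}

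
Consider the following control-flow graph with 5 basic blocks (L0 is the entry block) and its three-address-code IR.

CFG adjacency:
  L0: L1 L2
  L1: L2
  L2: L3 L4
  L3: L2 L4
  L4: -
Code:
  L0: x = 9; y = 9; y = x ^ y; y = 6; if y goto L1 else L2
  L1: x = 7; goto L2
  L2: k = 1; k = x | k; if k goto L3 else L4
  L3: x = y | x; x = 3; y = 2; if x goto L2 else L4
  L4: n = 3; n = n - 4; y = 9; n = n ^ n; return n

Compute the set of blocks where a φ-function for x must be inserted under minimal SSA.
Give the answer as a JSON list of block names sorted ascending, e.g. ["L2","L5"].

idom tree: L1←L0 L2←L0 L3←L2 L4←L2
Join-block Dom:
  L2: preds {L0,L1,L3}: {L0} ∩ {L0,L1} ∩ {L0,L2,L3} = {L0}; idom=L0
  L4: preds {L2,L3}: {L0,L2} ∩ {L0,L2,L3} = {L0,L2}; idom=L2

DF derivation:
  join L2 pred L0: · stop@L0
  join L2 pred L1: L1 stop@L0
  join L2 pred L3: L3→L2 stop@L0
  join L4 pred L2: · stop@L2
  join L4 pred L3: L3 stop@L2
  DF(L0)=∅
  DF(L1)={L2}
  DF(L2)={L2}
  DF(L3)={L2,L4}
  DF(L4)=∅

φ for x: defs {L0,L1,L3}
  DF⁺ = {L2,L4}

Answer: ["L2", "L4"]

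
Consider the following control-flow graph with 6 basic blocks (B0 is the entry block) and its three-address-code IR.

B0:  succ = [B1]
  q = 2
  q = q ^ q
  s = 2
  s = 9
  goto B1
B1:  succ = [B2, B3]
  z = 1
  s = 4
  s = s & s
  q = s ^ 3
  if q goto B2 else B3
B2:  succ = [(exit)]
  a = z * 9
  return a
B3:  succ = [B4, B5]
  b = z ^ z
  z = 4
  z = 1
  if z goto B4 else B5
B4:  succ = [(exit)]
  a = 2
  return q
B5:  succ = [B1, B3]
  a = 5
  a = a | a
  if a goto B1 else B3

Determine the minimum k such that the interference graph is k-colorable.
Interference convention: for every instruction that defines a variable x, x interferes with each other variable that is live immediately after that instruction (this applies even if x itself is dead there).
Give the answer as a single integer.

Answer: 3

Analysis:
Per-block:
  B0: def={q,s} ue=∅
  B1: def={q,s,z} ue=∅
  B2: def={a} ue={z}
  B3: def={b,z} ue={z}
  B4: def={a} ue={q}
  B5: def={a} ue=∅

Live sets:
  B0 li=∅ lo=∅
  B1 li=∅ lo={q,z}
  B2 li={z} lo=∅
  B3 li={q,z} lo={q,z}
  B4 li={q} lo=∅
  B5 li={q,z} lo={q,z}

Interfere edges:
  a — {q,z}
  b — {q}
  q — {a,b,z}
  s — {z}
  z — {a,q,s}

Colouring:
  lower bound: {a,q,z} mutually conflict ⇒ χ ≥ 3
  3-colouring: R0={q,s}  R1={b,z}  R2={a}
  χ = 3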